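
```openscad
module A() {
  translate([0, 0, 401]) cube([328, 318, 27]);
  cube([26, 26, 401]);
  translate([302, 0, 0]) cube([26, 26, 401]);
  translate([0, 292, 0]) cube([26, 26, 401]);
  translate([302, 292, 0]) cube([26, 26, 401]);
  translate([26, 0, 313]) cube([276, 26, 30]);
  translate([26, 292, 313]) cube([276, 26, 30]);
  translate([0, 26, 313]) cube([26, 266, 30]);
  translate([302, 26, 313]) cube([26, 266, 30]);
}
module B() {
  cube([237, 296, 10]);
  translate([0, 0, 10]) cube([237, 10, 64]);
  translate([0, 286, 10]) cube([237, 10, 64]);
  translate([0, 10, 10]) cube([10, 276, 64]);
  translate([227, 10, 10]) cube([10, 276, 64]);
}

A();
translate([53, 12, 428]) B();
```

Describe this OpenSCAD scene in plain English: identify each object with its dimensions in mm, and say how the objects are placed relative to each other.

A is a simple wooden stool: a rectangular seat 328 mm (x) by 318 mm (y), 27 mm thick, top face at z = 428 mm, on four square legs, each 26×26 mm in cross-section. The legs rest on z = 0, each flush with a corner of the seat. Four stretchers, 26 mm wide and 30 mm tall, connect adjacent legs with their undersides at z = 313 mm, each running between the inner faces of the legs it joins and aligned with the legs' outer faces on the other axis.

B is an open storage box with external size 237×296×74 mm and wall thickness 10 mm (the base is also 10 mm thick). The base covers the whole footprint; the four walls stand on the base, with the y-facing walls full-width and the x-facing walls fitting between their inner faces.

The open box is on top of the stool.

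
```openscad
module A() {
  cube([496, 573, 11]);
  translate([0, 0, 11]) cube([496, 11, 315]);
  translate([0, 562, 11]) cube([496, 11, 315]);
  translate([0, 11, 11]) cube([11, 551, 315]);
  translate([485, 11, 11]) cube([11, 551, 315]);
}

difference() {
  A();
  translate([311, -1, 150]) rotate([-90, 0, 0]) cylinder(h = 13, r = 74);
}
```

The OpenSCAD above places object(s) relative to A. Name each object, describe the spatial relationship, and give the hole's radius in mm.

The subtracted cylinder has r = 74 mm.

A is an open box. The open box has a circular hole through its front wall. The hole's radius is 74 mm.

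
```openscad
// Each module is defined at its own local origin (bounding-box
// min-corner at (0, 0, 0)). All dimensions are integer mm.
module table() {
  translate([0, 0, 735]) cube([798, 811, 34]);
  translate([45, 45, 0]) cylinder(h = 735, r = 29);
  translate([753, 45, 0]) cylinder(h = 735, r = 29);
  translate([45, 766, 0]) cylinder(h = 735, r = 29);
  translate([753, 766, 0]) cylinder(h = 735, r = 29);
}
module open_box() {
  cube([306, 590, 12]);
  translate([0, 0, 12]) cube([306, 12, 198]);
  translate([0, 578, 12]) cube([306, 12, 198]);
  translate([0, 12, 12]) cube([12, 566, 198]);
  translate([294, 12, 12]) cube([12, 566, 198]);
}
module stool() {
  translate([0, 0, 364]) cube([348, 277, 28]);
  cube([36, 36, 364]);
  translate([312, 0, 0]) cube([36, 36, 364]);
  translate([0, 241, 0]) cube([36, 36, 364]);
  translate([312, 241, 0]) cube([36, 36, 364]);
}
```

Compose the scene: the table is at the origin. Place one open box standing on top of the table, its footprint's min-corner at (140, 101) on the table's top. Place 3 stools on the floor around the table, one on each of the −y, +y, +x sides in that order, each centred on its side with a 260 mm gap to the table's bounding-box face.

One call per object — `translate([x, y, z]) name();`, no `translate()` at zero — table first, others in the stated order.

table();
translate([140, 101, 769]) open_box();
translate([225, -537, 0]) stool();
translate([225, 1071, 0]) stool();
translate([1058, 267, 0]) stool();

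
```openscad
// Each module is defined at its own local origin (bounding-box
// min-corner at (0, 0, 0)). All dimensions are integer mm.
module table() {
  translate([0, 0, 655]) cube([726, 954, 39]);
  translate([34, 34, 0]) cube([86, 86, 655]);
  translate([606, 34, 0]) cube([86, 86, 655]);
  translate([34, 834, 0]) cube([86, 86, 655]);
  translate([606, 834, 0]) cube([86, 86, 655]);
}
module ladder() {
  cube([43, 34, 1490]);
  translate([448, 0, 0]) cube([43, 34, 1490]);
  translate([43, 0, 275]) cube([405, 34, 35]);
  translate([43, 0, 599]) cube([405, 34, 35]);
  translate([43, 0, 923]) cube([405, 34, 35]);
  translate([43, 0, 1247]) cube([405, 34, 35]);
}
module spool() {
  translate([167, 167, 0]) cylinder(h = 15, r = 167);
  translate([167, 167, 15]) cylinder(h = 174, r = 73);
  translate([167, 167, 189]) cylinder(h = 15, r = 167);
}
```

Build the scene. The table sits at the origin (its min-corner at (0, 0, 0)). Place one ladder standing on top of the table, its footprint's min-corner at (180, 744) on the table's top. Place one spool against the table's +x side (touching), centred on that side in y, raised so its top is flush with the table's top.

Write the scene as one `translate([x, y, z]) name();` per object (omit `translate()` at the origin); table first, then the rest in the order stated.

table();
translate([180, 744, 694]) ladder();
translate([726, 310, 490]) spool();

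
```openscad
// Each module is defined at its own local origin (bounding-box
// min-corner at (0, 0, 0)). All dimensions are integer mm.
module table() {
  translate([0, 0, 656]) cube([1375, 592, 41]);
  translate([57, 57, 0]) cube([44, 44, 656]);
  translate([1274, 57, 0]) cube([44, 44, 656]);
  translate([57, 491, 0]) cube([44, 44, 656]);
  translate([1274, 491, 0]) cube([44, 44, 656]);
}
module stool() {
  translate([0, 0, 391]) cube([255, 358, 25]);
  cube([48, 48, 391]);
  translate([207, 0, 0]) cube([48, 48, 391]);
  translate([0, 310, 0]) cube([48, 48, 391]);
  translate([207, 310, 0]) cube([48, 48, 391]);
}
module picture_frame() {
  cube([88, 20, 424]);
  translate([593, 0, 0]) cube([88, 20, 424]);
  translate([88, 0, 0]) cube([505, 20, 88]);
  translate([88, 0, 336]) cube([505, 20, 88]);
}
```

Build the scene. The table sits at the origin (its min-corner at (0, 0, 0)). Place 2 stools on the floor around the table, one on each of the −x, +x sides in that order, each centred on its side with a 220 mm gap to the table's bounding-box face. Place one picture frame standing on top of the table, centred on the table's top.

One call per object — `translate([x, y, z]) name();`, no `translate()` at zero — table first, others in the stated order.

table();
translate([-475, 117, 0]) stool();
translate([1595, 117, 0]) stool();
translate([347, 286, 697]) picture_frame();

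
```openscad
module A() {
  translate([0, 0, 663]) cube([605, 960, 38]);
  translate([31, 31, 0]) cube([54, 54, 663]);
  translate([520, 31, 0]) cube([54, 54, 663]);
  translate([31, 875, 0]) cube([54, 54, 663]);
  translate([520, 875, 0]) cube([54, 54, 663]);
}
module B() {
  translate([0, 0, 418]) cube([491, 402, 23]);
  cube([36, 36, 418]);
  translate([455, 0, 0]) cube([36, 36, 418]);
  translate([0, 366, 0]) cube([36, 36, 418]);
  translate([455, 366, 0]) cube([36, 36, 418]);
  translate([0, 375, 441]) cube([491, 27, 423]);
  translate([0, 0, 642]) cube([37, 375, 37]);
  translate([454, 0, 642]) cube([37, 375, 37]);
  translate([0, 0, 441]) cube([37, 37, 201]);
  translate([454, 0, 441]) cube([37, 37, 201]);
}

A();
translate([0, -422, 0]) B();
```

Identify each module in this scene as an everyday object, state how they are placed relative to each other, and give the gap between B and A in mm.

The chair's nearest face is 20 mm from the table's −y face.

A is a table. B is a chair. The chair is on the floor beside the table on its −y side. The gap between the chair and the table is 20 mm.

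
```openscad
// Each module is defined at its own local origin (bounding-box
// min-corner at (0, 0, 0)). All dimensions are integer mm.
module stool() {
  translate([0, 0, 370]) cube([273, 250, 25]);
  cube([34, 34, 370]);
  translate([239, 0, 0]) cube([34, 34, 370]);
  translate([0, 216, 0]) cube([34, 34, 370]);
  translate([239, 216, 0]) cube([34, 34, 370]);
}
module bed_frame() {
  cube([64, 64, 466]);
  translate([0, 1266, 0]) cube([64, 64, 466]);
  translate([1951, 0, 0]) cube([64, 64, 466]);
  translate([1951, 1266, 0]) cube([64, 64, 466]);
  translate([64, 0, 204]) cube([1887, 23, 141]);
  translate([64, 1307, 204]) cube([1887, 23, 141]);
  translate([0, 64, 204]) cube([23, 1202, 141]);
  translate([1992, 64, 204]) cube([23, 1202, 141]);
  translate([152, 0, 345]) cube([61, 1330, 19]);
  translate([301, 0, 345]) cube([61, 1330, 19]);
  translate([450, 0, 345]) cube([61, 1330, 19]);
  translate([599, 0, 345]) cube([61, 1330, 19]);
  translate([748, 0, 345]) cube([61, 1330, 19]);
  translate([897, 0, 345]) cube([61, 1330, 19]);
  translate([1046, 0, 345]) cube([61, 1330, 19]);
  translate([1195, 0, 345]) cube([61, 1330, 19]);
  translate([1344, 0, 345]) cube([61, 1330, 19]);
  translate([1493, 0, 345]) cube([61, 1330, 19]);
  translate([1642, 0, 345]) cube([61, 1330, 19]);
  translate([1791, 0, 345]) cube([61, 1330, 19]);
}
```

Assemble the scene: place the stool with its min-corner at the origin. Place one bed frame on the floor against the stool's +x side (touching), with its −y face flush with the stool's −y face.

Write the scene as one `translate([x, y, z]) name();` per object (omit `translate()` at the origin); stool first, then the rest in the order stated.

stool();
translate([273, 0, 0]) bed_frame();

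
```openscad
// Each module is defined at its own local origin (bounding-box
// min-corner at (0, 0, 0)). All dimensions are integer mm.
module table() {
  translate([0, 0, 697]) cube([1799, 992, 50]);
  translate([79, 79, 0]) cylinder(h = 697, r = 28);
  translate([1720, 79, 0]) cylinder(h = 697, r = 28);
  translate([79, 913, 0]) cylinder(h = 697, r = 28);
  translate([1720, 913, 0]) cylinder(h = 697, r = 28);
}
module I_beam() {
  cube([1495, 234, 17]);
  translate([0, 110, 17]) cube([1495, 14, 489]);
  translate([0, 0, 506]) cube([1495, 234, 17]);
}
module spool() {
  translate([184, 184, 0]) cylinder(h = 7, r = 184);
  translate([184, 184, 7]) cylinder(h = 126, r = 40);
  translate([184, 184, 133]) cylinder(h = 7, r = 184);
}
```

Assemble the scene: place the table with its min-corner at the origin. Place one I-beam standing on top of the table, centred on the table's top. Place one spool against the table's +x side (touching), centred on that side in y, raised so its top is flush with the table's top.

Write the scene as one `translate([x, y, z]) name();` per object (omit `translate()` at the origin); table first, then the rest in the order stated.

table();
translate([152, 379, 747]) I_beam();
translate([1799, 312, 607]) spool();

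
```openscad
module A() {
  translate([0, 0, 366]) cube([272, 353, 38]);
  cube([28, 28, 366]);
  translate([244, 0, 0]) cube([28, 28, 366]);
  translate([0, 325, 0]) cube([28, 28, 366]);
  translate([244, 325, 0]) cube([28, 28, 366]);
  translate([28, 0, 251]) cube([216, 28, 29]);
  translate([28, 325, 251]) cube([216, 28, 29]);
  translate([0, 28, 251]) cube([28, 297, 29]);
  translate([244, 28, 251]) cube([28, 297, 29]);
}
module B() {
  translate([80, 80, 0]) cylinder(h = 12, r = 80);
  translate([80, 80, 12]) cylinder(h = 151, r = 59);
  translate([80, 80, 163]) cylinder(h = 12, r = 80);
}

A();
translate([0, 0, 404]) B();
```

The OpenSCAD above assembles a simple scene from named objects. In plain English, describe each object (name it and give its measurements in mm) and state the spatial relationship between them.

A is a simple wooden stool: a rectangular seat 272 mm (x) by 353 mm (y), 38 mm thick, top face at z = 404 mm, on four square legs, each 28×28 mm in cross-section. The legs rest on z = 0, each flush with a corner of the seat. Four stretchers, 28 mm wide and 29 mm tall, connect adjacent legs with their undersides at z = 251 mm, each running between the inner faces of the legs it joins and aligned with the legs' outer faces on the other axis.

B is a spool: two coaxial disc flanges of radius 80 mm and thickness 12 mm, joined by a core cylinder of radius 59 mm and height 151 mm. The lower flange rests on z = 0 and the three cylinders share a vertical axis.

The spool is on top of the stool.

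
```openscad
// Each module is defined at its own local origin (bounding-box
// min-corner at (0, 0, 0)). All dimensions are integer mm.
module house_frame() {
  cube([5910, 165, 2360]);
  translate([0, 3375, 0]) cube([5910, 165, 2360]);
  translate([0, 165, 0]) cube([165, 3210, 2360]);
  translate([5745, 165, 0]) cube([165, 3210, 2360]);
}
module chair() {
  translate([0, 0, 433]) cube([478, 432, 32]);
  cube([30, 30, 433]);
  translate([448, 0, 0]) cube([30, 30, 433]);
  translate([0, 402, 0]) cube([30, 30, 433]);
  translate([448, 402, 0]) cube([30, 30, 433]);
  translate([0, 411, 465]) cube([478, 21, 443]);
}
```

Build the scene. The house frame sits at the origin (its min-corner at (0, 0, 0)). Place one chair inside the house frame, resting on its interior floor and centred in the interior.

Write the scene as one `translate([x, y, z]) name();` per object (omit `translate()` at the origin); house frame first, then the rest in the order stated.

house_frame();
translate([2716, 1554, 0]) chair();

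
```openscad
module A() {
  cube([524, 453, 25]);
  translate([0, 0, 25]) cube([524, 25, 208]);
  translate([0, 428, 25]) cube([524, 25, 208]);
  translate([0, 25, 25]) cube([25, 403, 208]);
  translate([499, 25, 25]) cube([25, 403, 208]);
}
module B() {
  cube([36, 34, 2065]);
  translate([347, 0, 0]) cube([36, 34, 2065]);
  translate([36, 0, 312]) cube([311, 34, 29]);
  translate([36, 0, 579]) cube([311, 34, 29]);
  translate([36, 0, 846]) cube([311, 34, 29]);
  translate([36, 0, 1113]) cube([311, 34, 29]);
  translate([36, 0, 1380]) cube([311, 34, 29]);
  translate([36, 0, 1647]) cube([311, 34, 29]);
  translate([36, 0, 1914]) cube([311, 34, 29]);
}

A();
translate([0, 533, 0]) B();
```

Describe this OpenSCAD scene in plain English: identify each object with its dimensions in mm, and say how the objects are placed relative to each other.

A is an open storage box with external size 524×453×233 mm and wall thickness 25 mm (the base is also 25 mm thick). The base covers the whole footprint; the four walls stand on the base, with the y-facing walls full-width and the x-facing walls fitting between their inner faces.

B is a straight ladder. Two 36×34 mm vertical rails, 2065 mm tall, stand 383 mm apart (outside-to-outside) with their front faces coplanar on the −y side. 7 rungs, each 34 mm deep and 29 mm tall, span between the inner faces of the rails, front faces flush with the rails. The lowest rung's underside is at z = 312 mm and rungs are spaced 267 mm apart (underside to underside).

The ladder is on the floor beside the open box on its +y side.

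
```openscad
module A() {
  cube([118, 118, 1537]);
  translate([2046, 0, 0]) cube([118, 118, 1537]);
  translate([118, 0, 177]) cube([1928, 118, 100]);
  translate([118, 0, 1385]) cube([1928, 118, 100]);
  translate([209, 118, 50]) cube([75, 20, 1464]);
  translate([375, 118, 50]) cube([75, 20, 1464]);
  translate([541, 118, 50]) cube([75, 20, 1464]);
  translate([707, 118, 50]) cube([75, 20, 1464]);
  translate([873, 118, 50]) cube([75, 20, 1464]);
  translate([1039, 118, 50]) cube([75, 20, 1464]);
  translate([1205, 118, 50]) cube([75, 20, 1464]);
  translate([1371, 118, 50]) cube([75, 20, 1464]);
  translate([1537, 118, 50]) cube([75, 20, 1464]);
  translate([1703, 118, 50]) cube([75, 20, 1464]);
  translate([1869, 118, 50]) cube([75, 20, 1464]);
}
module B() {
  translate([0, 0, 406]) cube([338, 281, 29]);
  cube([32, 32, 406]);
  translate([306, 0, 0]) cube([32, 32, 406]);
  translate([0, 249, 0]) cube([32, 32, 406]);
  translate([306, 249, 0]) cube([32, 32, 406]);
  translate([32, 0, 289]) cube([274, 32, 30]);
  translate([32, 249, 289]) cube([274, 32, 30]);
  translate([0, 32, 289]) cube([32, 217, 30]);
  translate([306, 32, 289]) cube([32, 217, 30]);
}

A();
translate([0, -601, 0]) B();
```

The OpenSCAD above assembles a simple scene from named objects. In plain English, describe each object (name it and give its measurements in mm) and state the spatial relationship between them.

A is a fence section. Two 118×118 mm posts, 1537 mm tall, stand on the floor with a clear span of 1928 mm between their inner faces. Two horizontal rails of 118×100 mm section span the gap between the posts with their undersides at z = 177 mm and z = 1385 mm, flush with the posts' −y face. 11 pickets, each 75 mm wide, 20 mm thick and 1464 mm tall, are fixed to the +y face of the rails with their bottoms at z = 50 mm, evenly spaced across the span with equal gaps (rounded down to the nearest mm) at the −x end and between each pair — any rounding remainder accumulates at the +x end.

B is a four-legged stool. The seat is a 338×281×29 mm slab whose top surface is at z = 435 mm; four square legs, each 32×32 mm in cross-section, run from the floor (z = 0) to the underside of the seat, each flush with a corner of the seat. Four stretchers, 32 mm wide and 30 mm tall, connect adjacent legs with their undersides at z = 289 mm, each running between the inner faces of the legs it joins and aligned with the legs' outer faces on the other axis.

The stool is on the floor beside the fence section on its −y side.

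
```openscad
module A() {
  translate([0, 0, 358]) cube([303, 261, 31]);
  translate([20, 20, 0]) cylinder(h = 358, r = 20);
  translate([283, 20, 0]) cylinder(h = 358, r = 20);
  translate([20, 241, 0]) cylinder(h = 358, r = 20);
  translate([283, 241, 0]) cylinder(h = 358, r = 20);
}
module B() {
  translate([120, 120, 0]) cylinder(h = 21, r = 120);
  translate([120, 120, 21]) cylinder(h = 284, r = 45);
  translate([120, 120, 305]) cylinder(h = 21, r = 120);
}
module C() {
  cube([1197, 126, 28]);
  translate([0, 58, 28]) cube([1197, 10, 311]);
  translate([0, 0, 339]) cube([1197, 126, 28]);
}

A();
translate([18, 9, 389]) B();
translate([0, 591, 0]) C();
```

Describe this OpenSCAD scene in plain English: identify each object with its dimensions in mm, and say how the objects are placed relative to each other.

A is a simple wooden stool: a rectangular seat 303 mm (x) by 261 mm (y), 31 mm thick, top face at z = 389 mm, on four round legs, each 40 mm in diameter. The legs rest on z = 0, each leg's axis is inset half a diameter from the nearest pair of seat edges (so the leg's bounding box is flush with the corner).

B is a spool: two coaxial disc flanges of radius 120 mm and thickness 21 mm, joined by a core cylinder of radius 45 mm and height 284 mm. The lower flange rests on z = 0 and the three cylinders share a vertical axis.

C is an I-beam lying along x, 1197 mm long. Overall section height 367 mm. Two flanges 126 mm wide (y) and 28 mm thick, one on the floor and one at the top; a web 10 mm thick runs between them, centred on the flange width.

The spool is on top of the stool. The I-beam is on the floor beside the stool on its +y side.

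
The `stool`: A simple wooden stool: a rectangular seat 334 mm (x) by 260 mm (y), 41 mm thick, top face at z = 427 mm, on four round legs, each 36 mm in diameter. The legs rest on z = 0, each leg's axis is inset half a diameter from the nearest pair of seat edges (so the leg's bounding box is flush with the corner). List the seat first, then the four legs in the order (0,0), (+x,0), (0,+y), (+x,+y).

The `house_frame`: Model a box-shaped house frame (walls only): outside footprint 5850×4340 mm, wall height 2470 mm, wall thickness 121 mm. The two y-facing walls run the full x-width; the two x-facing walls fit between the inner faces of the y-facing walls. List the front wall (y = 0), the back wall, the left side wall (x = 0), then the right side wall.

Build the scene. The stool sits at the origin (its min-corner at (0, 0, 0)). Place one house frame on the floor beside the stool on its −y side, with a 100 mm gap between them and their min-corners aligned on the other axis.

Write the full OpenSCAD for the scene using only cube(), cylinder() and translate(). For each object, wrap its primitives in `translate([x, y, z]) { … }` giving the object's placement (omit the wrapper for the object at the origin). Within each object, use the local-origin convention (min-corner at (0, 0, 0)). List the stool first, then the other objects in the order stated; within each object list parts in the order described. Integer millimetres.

translate([0, 0, 386]) cube([334, 260, 41]);
translate([18, 18, 0]) cylinder(h = 386, r = 18);
translate([316, 18, 0]) cylinder(h = 386, r = 18);
translate([18, 242, 0]) cylinder(h = 386, r = 18);
translate([316, 242, 0]) cylinder(h = 386, r = 18);
translate([0, -4440, 0]) {
  cube([5850, 121, 2470]);
  translate([0, 4219, 0]) cube([5850, 121, 2470]);
  translate([0, 121, 0]) cube([121, 4098, 2470]);
  translate([5729, 121, 0]) cube([121, 4098, 2470]);
}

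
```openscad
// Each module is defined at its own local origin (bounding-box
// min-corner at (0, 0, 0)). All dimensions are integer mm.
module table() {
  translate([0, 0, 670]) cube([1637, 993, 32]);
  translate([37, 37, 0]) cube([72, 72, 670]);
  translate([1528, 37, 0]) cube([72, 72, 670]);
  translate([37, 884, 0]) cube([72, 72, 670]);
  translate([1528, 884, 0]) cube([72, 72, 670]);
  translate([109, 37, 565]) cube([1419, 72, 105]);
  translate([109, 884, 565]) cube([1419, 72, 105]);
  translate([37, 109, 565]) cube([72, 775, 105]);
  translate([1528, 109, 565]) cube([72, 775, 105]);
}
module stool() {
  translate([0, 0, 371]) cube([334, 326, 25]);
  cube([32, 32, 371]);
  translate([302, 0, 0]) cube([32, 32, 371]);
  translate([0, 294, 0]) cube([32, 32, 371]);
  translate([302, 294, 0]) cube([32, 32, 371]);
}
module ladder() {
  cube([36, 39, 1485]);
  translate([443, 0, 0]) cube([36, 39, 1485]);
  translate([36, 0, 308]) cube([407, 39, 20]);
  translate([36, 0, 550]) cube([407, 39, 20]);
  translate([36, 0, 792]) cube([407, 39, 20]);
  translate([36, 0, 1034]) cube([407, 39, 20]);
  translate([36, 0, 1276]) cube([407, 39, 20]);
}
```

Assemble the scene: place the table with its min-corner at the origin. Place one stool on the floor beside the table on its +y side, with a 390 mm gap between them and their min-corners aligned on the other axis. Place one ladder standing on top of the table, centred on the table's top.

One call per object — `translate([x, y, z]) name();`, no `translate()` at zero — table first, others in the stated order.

table();
translate([0, 1383, 0]) stool();
translate([579, 477, 702]) ladder();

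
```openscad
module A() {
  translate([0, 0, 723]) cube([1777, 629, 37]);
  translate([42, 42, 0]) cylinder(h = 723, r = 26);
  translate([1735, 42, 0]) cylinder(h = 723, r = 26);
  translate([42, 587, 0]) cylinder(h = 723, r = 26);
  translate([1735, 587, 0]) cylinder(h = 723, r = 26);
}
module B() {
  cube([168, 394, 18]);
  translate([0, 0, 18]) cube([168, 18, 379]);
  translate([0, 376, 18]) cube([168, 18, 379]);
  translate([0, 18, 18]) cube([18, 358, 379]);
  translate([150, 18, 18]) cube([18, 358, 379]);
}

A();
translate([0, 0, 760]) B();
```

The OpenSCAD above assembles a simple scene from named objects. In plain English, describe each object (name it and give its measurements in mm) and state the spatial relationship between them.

A is a table with a 1777×629 mm rectangular top, 37 mm thick, top surface at z = 760 mm, supported by four round legs of 52 mm diameter, each leg's bounding box inset 16 mm from the nearest pair of top edges, running from the floor.

B is an open storage box with external size 168×394×397 mm and wall thickness 18 mm (the base is also 18 mm thick). The base covers the whole footprint; the four walls stand on the base, with the y-facing walls full-width and the x-facing walls fitting between their inner faces.

The open box is on top of the table.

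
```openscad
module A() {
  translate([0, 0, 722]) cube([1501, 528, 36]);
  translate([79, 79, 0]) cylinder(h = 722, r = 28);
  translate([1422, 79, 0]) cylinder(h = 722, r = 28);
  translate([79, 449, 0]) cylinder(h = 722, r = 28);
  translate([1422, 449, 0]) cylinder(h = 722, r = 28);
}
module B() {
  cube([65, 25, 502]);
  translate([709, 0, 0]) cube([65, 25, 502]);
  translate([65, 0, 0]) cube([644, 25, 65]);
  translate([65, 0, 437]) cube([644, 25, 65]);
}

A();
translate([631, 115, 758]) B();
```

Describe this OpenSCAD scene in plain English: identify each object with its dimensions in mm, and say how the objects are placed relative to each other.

A is a rectangular dining table. The top is 1501×528×36 mm with its upper surface at z = 758 mm. It stands on four round legs of 56 mm diameter, each leg's bounding box inset 51 mm from the nearest pair of top edges, running from the floor to the underside of the top.

B is a picture frame with a 644×372 mm rectangular opening (x by z) and a uniform 65 mm border on every side. Frame depth is 25 mm along y. It is built from two vertical stiles running the full outside height and two horizontal rails spanning the gap between the stiles.

The picture frame is on top of the table.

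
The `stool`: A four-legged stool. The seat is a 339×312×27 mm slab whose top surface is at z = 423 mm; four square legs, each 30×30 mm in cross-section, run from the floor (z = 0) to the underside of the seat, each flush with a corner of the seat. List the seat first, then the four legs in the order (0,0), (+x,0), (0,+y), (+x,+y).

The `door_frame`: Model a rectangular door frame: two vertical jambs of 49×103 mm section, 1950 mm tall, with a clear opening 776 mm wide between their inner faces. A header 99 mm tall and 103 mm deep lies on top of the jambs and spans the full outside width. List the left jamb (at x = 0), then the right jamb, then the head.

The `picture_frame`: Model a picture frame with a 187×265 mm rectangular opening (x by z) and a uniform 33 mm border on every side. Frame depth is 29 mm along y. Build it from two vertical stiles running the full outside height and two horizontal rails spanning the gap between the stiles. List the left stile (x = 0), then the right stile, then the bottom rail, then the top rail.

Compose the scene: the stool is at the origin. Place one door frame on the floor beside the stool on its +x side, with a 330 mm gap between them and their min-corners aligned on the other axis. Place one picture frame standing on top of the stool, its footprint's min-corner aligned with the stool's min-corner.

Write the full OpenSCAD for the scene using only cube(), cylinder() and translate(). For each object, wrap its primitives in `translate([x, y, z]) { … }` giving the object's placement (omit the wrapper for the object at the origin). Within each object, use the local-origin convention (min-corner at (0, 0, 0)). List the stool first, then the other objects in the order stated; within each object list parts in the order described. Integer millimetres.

translate([0, 0, 396]) cube([339, 312, 27]);
cube([30, 30, 396]);
translate([309, 0, 0]) cube([30, 30, 396]);
translate([0, 282, 0]) cube([30, 30, 396]);
translate([309, 282, 0]) cube([30, 30, 396]);
translate([669, 0, 0]) {
  cube([49, 103, 1950]);
  translate([825, 0, 0]) cube([49, 103, 1950]);
  translate([0, 0, 1950]) cube([874, 103, 99]);
}
translate([0, 0, 423]) {
  cube([33, 29, 331]);
  translate([220, 0, 0]) cube([33, 29, 331]);
  translate([33, 0, 0]) cube([187, 29, 33]);
  translate([33, 0, 298]) cube([187, 29, 33]);
}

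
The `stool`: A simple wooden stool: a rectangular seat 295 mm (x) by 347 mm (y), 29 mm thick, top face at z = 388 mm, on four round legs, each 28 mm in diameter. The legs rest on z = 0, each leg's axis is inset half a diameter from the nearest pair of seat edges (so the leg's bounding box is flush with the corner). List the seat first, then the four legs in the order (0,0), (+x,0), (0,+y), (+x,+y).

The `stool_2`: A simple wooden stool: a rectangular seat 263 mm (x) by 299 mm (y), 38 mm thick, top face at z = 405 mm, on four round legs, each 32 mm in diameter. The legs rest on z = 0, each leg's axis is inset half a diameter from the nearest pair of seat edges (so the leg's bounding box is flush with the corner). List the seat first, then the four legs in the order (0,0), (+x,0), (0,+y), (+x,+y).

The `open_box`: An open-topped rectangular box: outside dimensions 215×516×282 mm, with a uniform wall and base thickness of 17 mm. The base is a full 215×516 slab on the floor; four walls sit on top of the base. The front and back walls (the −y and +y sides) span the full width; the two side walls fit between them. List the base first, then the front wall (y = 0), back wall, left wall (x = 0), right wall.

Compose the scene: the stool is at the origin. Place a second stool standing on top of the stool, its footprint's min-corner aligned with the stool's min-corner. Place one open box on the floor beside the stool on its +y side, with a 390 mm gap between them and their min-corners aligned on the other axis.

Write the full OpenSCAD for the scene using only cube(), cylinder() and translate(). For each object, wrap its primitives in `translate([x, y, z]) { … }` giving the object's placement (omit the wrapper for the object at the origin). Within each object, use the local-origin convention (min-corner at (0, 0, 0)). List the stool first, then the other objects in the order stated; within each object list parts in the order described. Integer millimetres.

translate([0, 0, 359]) cube([295, 347, 29]);
translate([14, 14, 0]) cylinder(h = 359, r = 14);
translate([281, 14, 0]) cylinder(h = 359, r = 14);
translate([14, 333, 0]) cylinder(h = 359, r = 14);
translate([281, 333, 0]) cylinder(h = 359, r = 14);
translate([0, 0, 388]) {
  translate([0, 0, 367]) cube([263, 299, 38]);
  translate([16, 16, 0]) cylinder(h = 367, r = 16);
  translate([247, 16, 0]) cylinder(h = 367, r = 16);
  translate([16, 283, 0]) cylinder(h = 367, r = 16);
  translate([247, 283, 0]) cylinder(h = 367, r = 16);
}
translate([0, 737, 0]) {
  cube([215, 516, 17]);
  translate([0, 0, 17]) cube([215, 17, 265]);
  translate([0, 499, 17]) cube([215, 17, 265]);
  translate([0, 17, 17]) cube([17, 482, 265]);
  translate([198, 17, 17]) cube([17, 482, 265]);
}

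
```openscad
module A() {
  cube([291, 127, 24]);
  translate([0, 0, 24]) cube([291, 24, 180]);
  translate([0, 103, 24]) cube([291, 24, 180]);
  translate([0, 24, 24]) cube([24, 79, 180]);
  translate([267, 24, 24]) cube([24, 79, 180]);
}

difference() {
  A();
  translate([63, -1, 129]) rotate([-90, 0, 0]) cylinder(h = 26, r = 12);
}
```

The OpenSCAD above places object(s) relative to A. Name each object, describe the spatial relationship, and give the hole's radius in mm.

The subtracted cylinder has r = 12 mm.

A is an open box. The open box has a circular hole through its front wall. The hole's radius is 12 mm.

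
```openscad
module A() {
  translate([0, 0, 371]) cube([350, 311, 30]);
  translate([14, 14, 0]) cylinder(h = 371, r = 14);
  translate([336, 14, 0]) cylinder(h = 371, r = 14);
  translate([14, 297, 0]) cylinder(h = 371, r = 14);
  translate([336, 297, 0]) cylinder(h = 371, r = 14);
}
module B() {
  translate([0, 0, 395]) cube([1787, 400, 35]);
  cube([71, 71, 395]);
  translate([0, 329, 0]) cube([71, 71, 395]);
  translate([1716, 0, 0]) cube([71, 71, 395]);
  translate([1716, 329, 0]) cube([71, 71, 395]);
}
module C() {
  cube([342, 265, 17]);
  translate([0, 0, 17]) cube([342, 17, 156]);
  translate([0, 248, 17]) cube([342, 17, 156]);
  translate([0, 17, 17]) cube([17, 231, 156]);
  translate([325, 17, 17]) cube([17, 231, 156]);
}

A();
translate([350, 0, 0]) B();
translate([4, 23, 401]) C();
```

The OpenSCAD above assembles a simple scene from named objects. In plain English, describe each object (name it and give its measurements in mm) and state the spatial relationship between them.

A is a four-legged stool. The seat is a 350×311×30 mm slab whose top surface is at z = 401 mm; four round legs, each 28 mm in diameter, run from the floor (z = 0) to the underside of the seat, each leg's axis is inset half a diameter from the nearest pair of seat edges (so the leg's bounding box is flush with the corner).

B is a bench: a 1787×400 mm seat slab, 35 mm thick, top at z = 430 mm, on four 71×71 mm square legs flush with the seat corners and standing on z = 0.

C is an open storage box with external size 342×265×173 mm and wall thickness 17 mm (the base is also 17 mm thick). The base covers the whole footprint; the four walls stand on the base, with the y-facing walls full-width and the x-facing walls fitting between their inner faces.

The bench is against the stool's +x side, with their −y faces flush. The open box is on top of the stool, centred.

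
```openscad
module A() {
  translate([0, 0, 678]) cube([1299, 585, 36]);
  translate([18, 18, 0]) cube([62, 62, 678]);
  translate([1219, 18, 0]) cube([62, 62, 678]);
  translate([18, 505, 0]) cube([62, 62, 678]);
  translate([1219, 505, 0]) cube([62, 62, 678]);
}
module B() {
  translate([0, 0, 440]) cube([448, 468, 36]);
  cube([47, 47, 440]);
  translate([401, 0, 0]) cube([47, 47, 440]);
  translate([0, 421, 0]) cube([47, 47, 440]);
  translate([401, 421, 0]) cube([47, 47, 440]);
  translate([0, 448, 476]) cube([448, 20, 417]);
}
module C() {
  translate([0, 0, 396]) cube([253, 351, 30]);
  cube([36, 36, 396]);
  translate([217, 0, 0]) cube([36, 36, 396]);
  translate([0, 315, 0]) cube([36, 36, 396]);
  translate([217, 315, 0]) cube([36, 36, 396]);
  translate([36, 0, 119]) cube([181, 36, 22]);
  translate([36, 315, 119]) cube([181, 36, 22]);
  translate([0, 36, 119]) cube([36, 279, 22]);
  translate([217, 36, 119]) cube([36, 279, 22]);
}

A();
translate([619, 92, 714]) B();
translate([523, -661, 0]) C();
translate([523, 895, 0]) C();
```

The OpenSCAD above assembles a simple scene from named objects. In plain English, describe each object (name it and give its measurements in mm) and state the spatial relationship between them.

A is a rectangular dining table. The top is 1299×585×36 mm with its upper surface at z = 714 mm. It stands on four 62×62 mm square legs, each inset 18 mm from the nearest pair of top edges, running from the floor to the underside of the top.

B is a chair: 448×468 mm seat, 36 mm thick, top at z = 476 mm, on four 47 mm square corner legs flush with the seat edges. A 20 mm thick backrest slab spans the full seat width, extending 417 mm above the seat top, its back face flush with the seat's +y edge.

C is a simple wooden stool: a rectangular seat 253 mm (x) by 351 mm (y), 30 mm thick, top face at z = 426 mm, on four square legs, each 36×36 mm in cross-section. The legs rest on z = 0, each flush with a corner of the seat. Four stretchers, 36 mm wide and 22 mm tall, connect adjacent legs with their undersides at z = 119 mm, each running between the inner faces of the legs it joins and aligned with the legs' outer faces on the other axis.

The chair is on top of the table. Two stools sit around the table at the −y, +y sides.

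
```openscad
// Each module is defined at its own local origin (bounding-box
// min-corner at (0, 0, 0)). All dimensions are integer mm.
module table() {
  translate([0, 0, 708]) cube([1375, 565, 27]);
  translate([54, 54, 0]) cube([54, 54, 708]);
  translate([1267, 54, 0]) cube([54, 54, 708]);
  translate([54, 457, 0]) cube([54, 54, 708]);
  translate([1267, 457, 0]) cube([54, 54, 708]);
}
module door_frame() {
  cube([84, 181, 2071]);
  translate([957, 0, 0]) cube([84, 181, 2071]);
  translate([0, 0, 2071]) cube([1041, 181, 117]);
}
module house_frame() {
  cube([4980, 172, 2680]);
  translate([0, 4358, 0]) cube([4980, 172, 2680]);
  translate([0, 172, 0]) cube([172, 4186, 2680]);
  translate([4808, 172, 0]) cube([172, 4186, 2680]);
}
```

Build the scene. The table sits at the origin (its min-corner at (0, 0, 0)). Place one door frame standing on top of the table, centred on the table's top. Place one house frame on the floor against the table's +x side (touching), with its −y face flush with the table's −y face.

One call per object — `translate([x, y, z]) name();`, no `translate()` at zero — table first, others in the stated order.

table();
translate([167, 192, 735]) door_frame();
translate([1375, 0, 0]) house_frame();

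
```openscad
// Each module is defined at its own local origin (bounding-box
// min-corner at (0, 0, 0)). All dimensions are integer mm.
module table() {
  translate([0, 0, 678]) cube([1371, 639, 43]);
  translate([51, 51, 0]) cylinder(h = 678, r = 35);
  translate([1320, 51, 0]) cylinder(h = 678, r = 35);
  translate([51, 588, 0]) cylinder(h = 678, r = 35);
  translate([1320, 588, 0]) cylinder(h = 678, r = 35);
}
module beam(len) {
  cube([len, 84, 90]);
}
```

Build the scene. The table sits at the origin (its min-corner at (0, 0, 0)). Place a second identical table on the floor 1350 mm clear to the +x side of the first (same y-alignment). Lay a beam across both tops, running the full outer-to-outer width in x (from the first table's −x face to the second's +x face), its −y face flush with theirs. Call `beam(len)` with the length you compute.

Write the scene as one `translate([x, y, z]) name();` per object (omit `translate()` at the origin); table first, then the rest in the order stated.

table();
translate([2721, 0, 0]) table();
translate([0, 0, 721]) beam(4092);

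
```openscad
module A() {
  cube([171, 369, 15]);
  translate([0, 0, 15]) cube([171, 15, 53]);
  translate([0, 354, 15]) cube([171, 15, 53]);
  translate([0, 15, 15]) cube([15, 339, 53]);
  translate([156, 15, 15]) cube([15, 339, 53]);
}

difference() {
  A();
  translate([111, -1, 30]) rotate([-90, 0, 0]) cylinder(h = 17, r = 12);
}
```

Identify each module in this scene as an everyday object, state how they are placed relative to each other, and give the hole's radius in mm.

A is an open box. The open box has a circular hole through its front wall. The hole's radius is 12 mm.

The subtracted cylinder has r = 12 mm.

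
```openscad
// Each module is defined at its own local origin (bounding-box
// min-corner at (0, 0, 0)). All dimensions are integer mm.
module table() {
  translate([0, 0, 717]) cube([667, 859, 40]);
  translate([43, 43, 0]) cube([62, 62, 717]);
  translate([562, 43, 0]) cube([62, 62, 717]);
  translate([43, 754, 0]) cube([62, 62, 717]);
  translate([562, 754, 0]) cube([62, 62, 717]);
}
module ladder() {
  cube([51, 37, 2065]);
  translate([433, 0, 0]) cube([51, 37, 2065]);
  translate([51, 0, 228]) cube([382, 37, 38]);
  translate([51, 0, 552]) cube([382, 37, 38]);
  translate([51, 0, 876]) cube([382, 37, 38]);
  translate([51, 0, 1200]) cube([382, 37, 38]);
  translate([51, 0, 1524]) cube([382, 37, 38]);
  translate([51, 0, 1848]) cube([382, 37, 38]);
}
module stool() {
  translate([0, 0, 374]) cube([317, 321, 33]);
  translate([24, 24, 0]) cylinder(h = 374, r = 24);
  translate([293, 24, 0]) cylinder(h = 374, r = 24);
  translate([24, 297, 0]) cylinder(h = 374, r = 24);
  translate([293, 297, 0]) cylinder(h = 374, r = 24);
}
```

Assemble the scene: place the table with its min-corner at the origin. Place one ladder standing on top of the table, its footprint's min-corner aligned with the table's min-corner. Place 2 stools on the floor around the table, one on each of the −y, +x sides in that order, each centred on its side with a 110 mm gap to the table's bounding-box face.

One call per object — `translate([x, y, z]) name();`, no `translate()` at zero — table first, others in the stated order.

table();
translate([0, 0, 757]) ladder();
translate([175, -431, 0]) stool();
translate([777, 269, 0]) stool();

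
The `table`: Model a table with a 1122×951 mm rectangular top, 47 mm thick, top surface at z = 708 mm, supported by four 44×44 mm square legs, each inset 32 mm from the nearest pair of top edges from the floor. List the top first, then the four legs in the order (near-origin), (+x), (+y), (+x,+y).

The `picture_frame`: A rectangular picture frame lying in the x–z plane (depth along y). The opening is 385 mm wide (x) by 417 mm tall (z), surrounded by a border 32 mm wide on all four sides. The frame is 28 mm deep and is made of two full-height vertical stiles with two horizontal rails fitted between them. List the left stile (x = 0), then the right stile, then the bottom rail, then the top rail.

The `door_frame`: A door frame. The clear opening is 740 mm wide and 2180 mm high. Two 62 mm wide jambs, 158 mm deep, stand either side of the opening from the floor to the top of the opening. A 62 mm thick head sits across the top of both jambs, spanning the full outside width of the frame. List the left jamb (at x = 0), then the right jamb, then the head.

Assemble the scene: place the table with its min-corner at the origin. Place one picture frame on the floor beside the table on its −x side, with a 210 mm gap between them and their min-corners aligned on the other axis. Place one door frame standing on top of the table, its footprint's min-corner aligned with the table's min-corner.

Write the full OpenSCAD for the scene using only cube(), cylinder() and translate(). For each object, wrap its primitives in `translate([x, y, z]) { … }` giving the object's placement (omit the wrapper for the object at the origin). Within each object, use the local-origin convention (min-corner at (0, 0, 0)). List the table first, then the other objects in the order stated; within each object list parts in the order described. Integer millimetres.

translate([0, 0, 661]) cube([1122, 951, 47]);
translate([32, 32, 0]) cube([44, 44, 661]);
translate([1046, 32, 0]) cube([44, 44, 661]);
translate([32, 875, 0]) cube([44, 44, 661]);
translate([1046, 875, 0]) cube([44, 44, 661]);
translate([-659, 0, 0]) {
  cube([32, 28, 481]);
  translate([417, 0, 0]) cube([32, 28, 481]);
  translate([32, 0, 0]) cube([385, 28, 32]);
  translate([32, 0, 449]) cube([385, 28, 32]);
}
translate([0, 0, 708]) {
  cube([62, 158, 2180]);
  translate([802, 0, 0]) cube([62, 158, 2180]);
  translate([0, 0, 2180]) cube([864, 158, 62]);
}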